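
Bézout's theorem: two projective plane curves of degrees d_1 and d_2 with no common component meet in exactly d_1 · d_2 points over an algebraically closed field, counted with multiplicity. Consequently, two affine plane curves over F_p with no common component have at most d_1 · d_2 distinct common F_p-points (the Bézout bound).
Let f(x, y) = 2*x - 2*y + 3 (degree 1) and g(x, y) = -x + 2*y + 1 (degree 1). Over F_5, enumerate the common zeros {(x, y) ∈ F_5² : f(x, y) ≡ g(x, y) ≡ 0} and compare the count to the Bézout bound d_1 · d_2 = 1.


Common zeros: {(1, 0)}; count = 1; Bézout bound = 1.

deg(f) = 1, deg(g) = 1, so Bézout bound = 1.
Scan x ∈ F_5. For each x, list the y ∈ F_5 with f(x, y) ≡ 0 and those with g(x, y) ≡ 0 (mod 5); the common zeros in that column are the intersection.
  x = 0: f ≡ 0 at y ∈ {4}; g ≡ 0 at y ∈ {2}; common: ∅.
  x = 1: f ≡ 0 at y ∈ {0}; g ≡ 0 at y ∈ {0}; common: {0}.
  x = 2: f ≡ 0 at y ∈ {1}; g ≡ 0 at y ∈ {3}; common: ∅.
  x = 3: f ≡ 0 at y ∈ {2}; g ≡ 0 at y ∈ {1}; common: ∅.
  x = 4: f ≡ 0 at y ∈ {3}; g ≡ 0 at y ∈ {4}; common: ∅.
Collecting: common zeros = {(1, 0)}, so the count is 1.
Comparison with the Bézout bound: 1 ≤ 1 = deg(f)·deg(g), as expected for curves with no common component (the bound is attained).


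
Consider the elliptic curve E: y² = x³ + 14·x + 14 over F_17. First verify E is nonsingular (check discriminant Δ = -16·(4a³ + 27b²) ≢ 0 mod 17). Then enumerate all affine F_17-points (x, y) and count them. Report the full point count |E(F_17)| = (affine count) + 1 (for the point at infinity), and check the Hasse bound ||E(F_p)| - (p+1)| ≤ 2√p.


Affine points = {(2, 4), (2, 13), (3, 7), (3, 10), (4, 7), (4, 10), (6, 5), (6, 12), (7, 8), (7, 9), (8, 3), (8, 14), (9, 6), (9, 11), (10, 7), (10, 10), (13, 8), (13, 9), (14, 8), (14, 9), (16, 4), (16, 13)}; affine count = 22; |E(F_17)| = 23.

Discriminant check: Δ ∝ 4a³ + 27b² = 4·14³ + 27·14² = 4·2744 + 27·196 ≡ 16 (mod 17). Nonzero ⇒ E is nonsingular.
For each x ∈ F_17, compute rhs = x³ + 14·x + 14 mod 17, then count y ∈ F_17 with y² ≡ rhs.
  x = 0: rhs = 14, matching y values: none (0 points).
  x = 1: rhs = 12, matching y values: none (0 points).
  x = 2: rhs = 16, matching y values: 4, 13 (2 points).
  x = 3: rhs = 15, matching y values: 7, 10 (2 points).
  x = 4: rhs = 15, matching y values: 7, 10 (2 points).
  x = 5: rhs = 5, matching y values: none (0 points).
  x = 6: rhs = 8, matching y values: 5, 12 (2 points).
  x = 7: rhs = 13, matching y values: 8, 9 (2 points).
  x = 8: rhs = 9, matching y values: 3, 14 (2 points).
  x = 9: rhs = 2, matching y values: 6, 11 (2 points).
  x = 10: rhs = 15, matching y values: 7, 10 (2 points).
  x = 11: rhs = 3, matching y values: none (0 points).
  x = 12: rhs = 6, matching y values: none (0 points).
  x = 13: rhs = 13, matching y values: 8, 9 (2 points).
  x = 14: rhs = 13, matching y values: 8, 9 (2 points).
  x = 15: rhs = 12, matching y values: none (0 points).
  x = 16: rhs = 16, matching y values: 4, 13 (2 points).
Total affine count: 22.
Full point count |E(F_17)| = 22 + 1 = 23.
Hasse bound: |23 − (17+1)| = |5| = 5 ≤ 2√17 ≈ 8.2462 ✓.


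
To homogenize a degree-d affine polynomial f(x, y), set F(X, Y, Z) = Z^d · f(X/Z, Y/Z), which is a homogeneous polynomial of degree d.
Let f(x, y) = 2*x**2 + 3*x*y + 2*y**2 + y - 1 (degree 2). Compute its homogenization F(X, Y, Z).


F(X, Y, Z) = 2*X**2 + 3*X*Y + 2*Y**2 + Y*Z - Z**2

deg(f) = 2.
Substitute x = X/Z, y = Y/Z into f, then multiply by Z^2.
  monomial 2·x^2·y^0 ↦ 2·X^2·Y^0·Z^0.
  monomial 3·x^1·y^1 ↦ 3·X^1·Y^1·Z^0.
  monomial 2·x^0·y^2 ↦ 2·X^0·Y^2·Z^0.
  monomial 1·x^0·y^1 ↦ 1·X^0·Y^1·Z^1.
  monomial -1·x^0·y^0 ↦ -1·X^0·Y^0·Z^2.
Collecting: F(X, Y, Z) = 2*X**2 + 3*X*Y + 2*Y**2 + Y*Z - Z**2.


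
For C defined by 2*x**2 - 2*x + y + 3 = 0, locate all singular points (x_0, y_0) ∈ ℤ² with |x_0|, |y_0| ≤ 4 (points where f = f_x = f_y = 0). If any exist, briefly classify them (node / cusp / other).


No singular points in the scanned grid; C is smooth there.

Compute partial derivatives:
  f_x = 4*x - 2.
  f_y = 1.
f_y = 1 is a nonzero constant, so f_y never vanishes: no point (x, y) can satisfy f = f_x = f_y = 0. In particular no (x, y) ∈ {−4, ..., 4}² is singular; the curve is smooth.


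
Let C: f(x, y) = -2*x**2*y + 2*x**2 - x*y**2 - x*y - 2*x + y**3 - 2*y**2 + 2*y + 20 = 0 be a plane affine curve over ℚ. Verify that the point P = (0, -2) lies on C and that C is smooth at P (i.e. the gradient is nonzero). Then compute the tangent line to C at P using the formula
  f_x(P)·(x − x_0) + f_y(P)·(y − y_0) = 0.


Tangent line at P: -4*x + 22*y + 44 = 0.

Step 1: f(0, -2) = 0, so P lies on C.
Step 2: partial derivatives
  f_x(x, y) = -4*x*y + 4*x - y**2 - y - 2, f_y(x, y) = -2*x**2 - 2*x*y - x + 3*y**2 - 4*y + 2.
  f_x(P) = -4, f_y(P) = 22 (gradient nonzero, so P is smooth).
Step 3: tangent line at P: -4·(x − 0) + 22·(y − -2) = 0.
Expanding: -4*x + 22*y + 44 = 0.


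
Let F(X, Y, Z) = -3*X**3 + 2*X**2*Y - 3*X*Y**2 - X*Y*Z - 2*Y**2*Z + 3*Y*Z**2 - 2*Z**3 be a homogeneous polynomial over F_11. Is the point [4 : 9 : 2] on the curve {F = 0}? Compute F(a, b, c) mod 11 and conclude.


F(4,9,2) ≡ 8 (mod 11); P is NOT on the curve.

Evaluate F(4, 9, 2) term-by-term (mod 11).
  -3*X**3 ↦ -3·64·1·1 = -192
  2*X**2*Y ↦ 2·16·9·1 = 288
  -3*X*Y**2 ↦ -3·4·81·1 = -972
  -X*Y*Z ↦ -1·4·9·2 = -72
  -2*Y**2*Z ↦ -2·1·81·2 = -324
  3*Y*Z**2 ↦ 3·1·9·4 = 108
  -2*Z**3 ↦ -2·1·1·8 = -16
Sum: F(4, 9, 2) = (-192) + (288) + (-972) + (-72) + (-324) + (108) + (-16) = -1180.
Reducing mod 11: -1180 ≡ 8 (mod 11).
Since F(a, b, c) ≡ 8 ≠ 0 (mod 11), P does NOT lie on the curve.


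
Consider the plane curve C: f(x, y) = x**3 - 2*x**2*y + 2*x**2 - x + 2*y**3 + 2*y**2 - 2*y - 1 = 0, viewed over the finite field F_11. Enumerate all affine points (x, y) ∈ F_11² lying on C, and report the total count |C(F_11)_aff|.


Affine F_11-points: {(2, 3), (3, 4), (5, 1), (5, 4), (5, 5), (6, 6), (7, 7), (9, 4), (9, 7), (9, 10)}; count = 10.

For each of the 121 pairs (x, y) ∈ F_11², evaluate f(x, y) mod 11. Record the zeros.
  x = 0: [0↦10, 1↦1, 2↦8, 3↦10, 4↦8, 5↦3, 6↦7, 7↦10, 8↦2, 9↦6, 10↦1]  zeros at y ∈ ∅
  x = 1: [0↦1, 1↦1, 2↦6, 3↦6, 4↦2, 5↦6, 6↦8, 7↦9, 8↦10, 9↦1, 10↦5]  zeros at y ∈ ∅
  x = 2: [0↦2, 1↦7, 2↦6, 3↦0, 4↦1, 5↦10, 6↦6, 7↦1, 8↦7, 9↦3, 10↦1]  zeros at y ∈ {3}
  x = 3: [0↦8, 1↦3, 2↦3, 3↦9, 4↦0, 5↦10, 6↦7, 7↦3, 8↦10, 9↦7, 10↦6]  zeros at y ∈ {4}
  x = 4: [0↦3, 1↦6, 2↦3, 3↦6, 4↦5, 5↦1, 6↦6, 7↦10, 8↦3, 9↦8, 10↦4]  zeros at y ∈ ∅
  x = 5: [0↦4, 1↦0, 2↦1, 3↦8, 4↦0, 5↦0, 6↦9, 7↦6, 8↦3, 9↦1, 10↦1]  zeros at y ∈ {1, 4, 5}
  x = 6: [0↦6, 1↦2, 2↦3, 3↦10, 4↦2, 5↦2, 6↦0, 7↦8, 8↦5, 9↦3, 10↦3]  zeros at y ∈ {6}
  x = 7: [0↦4, 1↦7, 2↦4, 3↦7, 4↦6, 5↦2, 6↦7, 7↦0, 8↦4, 9↦9, 10↦5]  zeros at y ∈ {7}
  x = 8: [0↦4, 1↦10, 2↦10, 3↦5, 4↦7, 5↦6, 6↦3, 7↦10, 8↦6, 9↦3, 10↦2]  zeros at y ∈ ∅
  x = 9: [0↦1, 1↦6, 2↦5, 3↦10, 4↦0, 5↦9, 6↦5, 7↦0, 8↦6, 9↦2, 10↦0]  zeros at y ∈ {4, 7, 10}
  x = 10: [0↦1, 1↦1, 2↦6, 3↦6, 4↦2, 5↦6, 6↦8, 7↦9, 8↦10, 9↦1, 10↦5]  zeros at y ∈ ∅
Collecting zeros: affine points = {(2, 3), (3, 4), (5, 1), (5, 4), (5, 5), (6, 6), (7, 7), (9, 4), (9, 7), (9, 10)}.
Total count |C(F_11)_aff| = 10.


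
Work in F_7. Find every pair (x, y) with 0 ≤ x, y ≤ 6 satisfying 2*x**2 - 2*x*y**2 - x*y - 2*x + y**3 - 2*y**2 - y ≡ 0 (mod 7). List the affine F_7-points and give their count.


Affine F_7-points: {(0, 0), (0, 4), (0, 5), (1, 0), (2, 6), (3, 6), (4, 5), (5, 4)}; count = 8.

For each of the 49 pairs (x, y) ∈ F_7², evaluate f(x, y) mod 7. Record the zeros.
  x = 0: [0↦0, 1↦5, 2↦5, 3↦6, 4↦0, 5↦0, 6↦5]  zeros at y ∈ {0, 4, 5}
  x = 1: [0↦0, 1↦2, 2↦2, 3↦6, 4↦6, 5↦1, 6↦4]  zeros at y ∈ {0}
  x = 2: [0↦4, 1↦3, 2↦3, 3↦3, 4↦2, 5↦6, 6↦0]  zeros at y ∈ {6}
  x = 3: [0↦5, 1↦1, 2↦1, 3↦4, 4↦2, 5↦1, 6↦0]  zeros at y ∈ {6}
  x = 4: [0↦3, 1↦3, 2↦3, 3↦2, 4↦6, 5↦0, 6↦4]  zeros at y ∈ {5}
  x = 5: [0↦5, 1↦2, 2↦2, 3↦4, 4↦0, 5↦3, 6↦5]  zeros at y ∈ {4}
  x = 6: [0↦4, 1↦5, 2↦5, 3↦3, 4↦5, 5↦3, 6↦3]  zeros at y ∈ ∅
Collecting zeros: affine points = {(0, 0), (0, 4), (0, 5), (1, 0), (2, 6), (3, 6), (4, 5), (5, 4)}.
Total count |C(F_7)_aff| = 8.


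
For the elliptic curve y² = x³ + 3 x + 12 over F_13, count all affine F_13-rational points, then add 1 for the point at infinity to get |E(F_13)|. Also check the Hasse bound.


Affine points = {(0, 5), (0, 8), (1, 4), (1, 9), (2, 0), (3, 3), (3, 10), (4, 6), (4, 7), (5, 3), (5, 10), (6, 5), (6, 8), (7, 5), (7, 8), (9, 1), (9, 12)}; affine count = 17; |E(F_13)| = 18.

Discriminant check: Δ ∝ 4a³ + 27b² = 4·3³ + 27·12² = 4·27 + 27·144 ≡ 5 (mod 13). Nonzero ⇒ E is nonsingular.
For each x ∈ F_13, compute rhs = x³ + 3·x + 12 mod 13, then count y ∈ F_13 with y² ≡ rhs.
  x = 0: rhs = 12, matching y values: 5, 8 (2 points).
  x = 1: rhs = 3, matching y values: 4, 9 (2 points).
  x = 2: rhs = 0, matching y values: 0 (1 points).
  x = 3: rhs = 9, matching y values: 3, 10 (2 points).
  x = 4: rhs = 10, matching y values: 6, 7 (2 points).
  x = 5: rhs = 9, matching y values: 3, 10 (2 points).
  x = 6: rhs = 12, matching y values: 5, 8 (2 points).
  x = 7: rhs = 12, matching y values: 5, 8 (2 points).
  x = 8: rhs = 2, matching y values: none (0 points).
  x = 9: rhs = 1, matching y values: 1, 12 (2 points).
  x = 10: rhs = 2, matching y values: none (0 points).
  x = 11: rhs = 11, matching y values: none (0 points).
  x = 12: rhs = 8, matching y values: none (0 points).
Total affine count: 17.
Full point count |E(F_13)| = 17 + 1 = 18.
Hasse bound: |18 − (13+1)| = |4| = 4 ≤ 2√13 ≈ 7.2111 ✓.


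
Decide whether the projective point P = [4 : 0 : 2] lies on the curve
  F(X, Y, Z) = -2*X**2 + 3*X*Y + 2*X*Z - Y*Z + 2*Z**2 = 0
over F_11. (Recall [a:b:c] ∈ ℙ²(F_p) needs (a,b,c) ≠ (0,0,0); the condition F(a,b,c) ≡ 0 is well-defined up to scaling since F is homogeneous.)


F(4,0,2) ≡ 3 (mod 11); P is NOT on the curve.

Evaluate F(4, 0, 2) term-by-term (mod 11).
  -2*X**2 ↦ -2·16·1·1 = -32
  3*X*Y ↦ 3·4·0·1 = 0
  2*X*Z ↦ 2·4·1·2 = 16
  -Y*Z ↦ -1·1·0·2 = 0
  2*Z**2 ↦ 2·1·1·4 = 8
Sum: F(4, 0, 2) = (-32) + (0) + (16) + (0) + (8) = -8.
Reducing mod 11: -8 ≡ 3 (mod 11).
Since F(a, b, c) ≡ 3 ≠ 0 (mod 11), P does NOT lie on the curve.


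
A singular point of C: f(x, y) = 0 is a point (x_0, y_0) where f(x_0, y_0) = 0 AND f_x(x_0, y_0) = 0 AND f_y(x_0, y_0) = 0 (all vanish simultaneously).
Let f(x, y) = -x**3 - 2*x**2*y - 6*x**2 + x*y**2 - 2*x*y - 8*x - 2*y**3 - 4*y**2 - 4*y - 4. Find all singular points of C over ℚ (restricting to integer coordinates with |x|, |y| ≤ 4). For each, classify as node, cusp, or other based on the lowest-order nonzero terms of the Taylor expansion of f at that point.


Singular points: {(-1, -1)}; classification: node.

Compute partial derivatives:
  f_x = -3*x**2 - 4*x*y - 12*x + y**2 - 2*y - 8.
  f_y = -2*x**2 + 2*x*y - 2*x - 6*y**2 - 8*y - 4.
Scan x_0 ∈ {−4, ..., 4}. For each x_0, f_y(x_0, y) is a polynomial in y; find its integer roots y ∈ {−4, ..., 4}, then test f_x and f at those candidates.
  x = -4: f_y(-4, y) = -6*y**2 - 16*y - 28; no integer root y with |y| ≤ 4.
  x = -3: f_y(-3, y) = -6*y**2 - 14*y - 16; no integer root y with |y| ≤ 4.
  x = -2: f_y(-2, y) = -6*y**2 - 12*y - 8; no integer root y with |y| ≤ 4.
  x = -1: f_y(-1, y) = -6*y**2 - 10*y - 4; vanishes at y ∈ {-1}. (-1, -1): f_x = 0, f = 0 — SINGULAR.
  x = 0: f_y(0, y) = -6*y**2 - 8*y - 4; no integer root y with |y| ≤ 4.
  x = 1: f_y(1, y) = -6*y**2 - 6*y - 8; no integer root y with |y| ≤ 4.
  x = 2: f_y(2, y) = -6*y**2 - 4*y - 16; no integer root y with |y| ≤ 4.
  x = 3: f_y(3, y) = -6*y**2 - 2*y - 28; no integer root y with |y| ≤ 4.
  x = 4: f_y(4, y) = -6*y**2 - 44; no integer root y with |y| ≤ 4.
Only singular point on the grid: (-1, -1).
Classify: substitute x = -1 + u, y = -1 + v and expand: f = -u**3 - 2*u**2*v - u**2 + u*v**2 - 2*v**3 + v**2.
No constant or linear terms (consistent with a singular point). Quadratic part: -u**2 + v**2. Cubic part: -u**3 - 2*u**2*v + u*v**2 - 2*v**3.
The quadratic part v**2 - u**2 = (v − u)(v + u) splits into two distinct linear factors, so there are two distinct tangent lines y − -1 = ±(x − -1) — this is a node (ordinary double point).
Classification: node.


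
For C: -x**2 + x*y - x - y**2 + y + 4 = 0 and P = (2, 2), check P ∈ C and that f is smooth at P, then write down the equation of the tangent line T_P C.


Tangent line at P: -3*x - y + 8 = 0.

Step 1: f(2, 2) = 0, so P lies on C.
Step 2: partial derivatives
  f_x(x, y) = -2*x + y - 1, f_y(x, y) = x - 2*y + 1.
  f_x(P) = -3, f_y(P) = -1 (gradient nonzero, so P is smooth).
Step 3: tangent line at P: -3·(x − 2) + -1·(y − 2) = 0.
Expanding: -3*x - y + 8 = 0.


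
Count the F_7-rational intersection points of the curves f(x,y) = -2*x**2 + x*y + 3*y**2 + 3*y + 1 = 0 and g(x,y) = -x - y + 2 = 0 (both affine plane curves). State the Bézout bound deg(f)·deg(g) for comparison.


Common zeros: {(2, 0)}; count = 1; Bézout bound = 2.

deg(f) = 2, deg(g) = 1, so Bézout bound = 2.
Scan x ∈ F_7. For each x, list the y ∈ F_7 with f(x, y) ≡ 0 and those with g(x, y) ≡ 0 (mod 7); the common zeros in that column are the intersection.
  x = 0: f ≡ 0 at y ∈ {1, 5}; g ≡ 0 at y ∈ {2}; common: ∅.
  x = 1: f ≡ 0 at y ∈ {4}; g ≡ 0 at y ∈ {1}; common: ∅.
  x = 2: f ≡ 0 at y ∈ {0, 3}; g ≡ 0 at y ∈ {0}; common: {0}.
  x = 3: f ≡ 0 at y ∈ {2, 3}; g ≡ 0 at y ∈ {6}; common: ∅.
  x = 4: f ≡ 0 at y ∈ {1, 6}; g ≡ 0 at y ∈ {5}; common: ∅.
  x = 5: f ≡ 0 at y ∈ {0, 2}; g ≡ 0 at y ∈ {4}; common: ∅.
  x = 6: f ≡ 0 at y ∈ {5, 6}; g ≡ 0 at y ∈ {3}; common: ∅.
Collecting: common zeros = {(2, 0)}, so the count is 1.
Comparison with the Bézout bound: 1 ≤ 2 = deg(f)·deg(g), as expected for curves with no common component (the affine F_7-count falls short of the bound because intersections may lie at infinity, over extension fields, or carry multiplicity).


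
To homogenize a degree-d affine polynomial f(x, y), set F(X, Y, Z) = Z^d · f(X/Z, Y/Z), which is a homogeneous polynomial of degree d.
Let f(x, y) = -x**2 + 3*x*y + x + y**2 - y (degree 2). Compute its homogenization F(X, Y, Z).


F(X, Y, Z) = -X**2 + 3*X*Y + X*Z + Y**2 - Y*Z

deg(f) = 2.
Substitute x = X/Z, y = Y/Z into f, then multiply by Z^2.
  monomial -1·x^2·y^0 ↦ -1·X^2·Y^0·Z^0.
  monomial 3·x^1·y^1 ↦ 3·X^1·Y^1·Z^0.
  monomial 1·x^1·y^0 ↦ 1·X^1·Y^0·Z^1.
  monomial 1·x^0·y^2 ↦ 1·X^0·Y^2·Z^0.
  monomial -1·x^0·y^1 ↦ -1·X^0·Y^1·Z^1.
Collecting: F(X, Y, Z) = -X**2 + 3*X*Y + X*Z + Y**2 - Y*Z.


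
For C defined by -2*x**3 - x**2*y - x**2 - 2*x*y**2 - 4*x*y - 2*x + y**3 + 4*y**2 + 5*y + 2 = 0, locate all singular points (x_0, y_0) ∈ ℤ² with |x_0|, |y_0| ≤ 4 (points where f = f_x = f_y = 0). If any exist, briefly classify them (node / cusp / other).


Singular points: {(0, -1)}; classification: cusp.

Compute partial derivatives:
  f_x = -6*x**2 - 2*x*y - 2*x - 2*y**2 - 4*y - 2.
  f_y = -x**2 - 4*x*y - 4*x + 3*y**2 + 8*y + 5.
Scan x_0 ∈ {−4, ..., 4}. For each x_0, f_y(x_0, y) is a polynomial in y; find its integer roots y ∈ {−4, ..., 4}, then test f_x and f at those candidates.
  x = -4: f_y(-4, y) = 3*y**2 + 24*y + 5; no integer root y with |y| ≤ 4.
  x = -3: f_y(-3, y) = 3*y**2 + 20*y + 8; no integer root y with |y| ≤ 4.
  x = -2: f_y(-2, y) = 3*y**2 + 16*y + 9; no integer root y with |y| ≤ 4.
  x = -1: f_y(-1, y) = 3*y**2 + 12*y + 8; no integer root y with |y| ≤ 4.
  x = 0: f_y(0, y) = 3*y**2 + 8*y + 5; vanishes at y ∈ {-1}. (0, -1): f_x = 0, f = 0 — SINGULAR.
  x = 1: f_y(1, y) = 3*y**2 + 4*y; vanishes at y ∈ {0}. (1, 0): f_x = -10 ≠ 0.
  x = 2: f_y(2, y) = 3*y**2 - 7; no integer root y with |y| ≤ 4.
  x = 3: f_y(3, y) = 3*y**2 - 4*y - 16; no integer root y with |y| ≤ 4.
  x = 4: f_y(4, y) = 3*y**2 - 8*y - 27; no integer root y with |y| ≤ 4.
Only singular point on the grid: (0, -1).
Classify: substitute x = 0 + u, y = -1 + v and expand: f = -2*u**3 - u**2*v - 2*u*v**2 + v**3 + v**2.
No constant or linear terms (consistent with a singular point). Quadratic part: v**2. Cubic part: -2*u**3 - u**2*v - 2*u*v**2 + v**3.
The quadratic part v**2 is a perfect square, so there is a single (double) tangent line v = 0, i.e. y = -1. Restricting the cubic part to that line (v = 0) leaves -2*u**3 ≠ 0, so f is not divisible by v and the branch is v² ≈ 2*u**3 to lowest order — this is a cusp.
Classification: cusp.


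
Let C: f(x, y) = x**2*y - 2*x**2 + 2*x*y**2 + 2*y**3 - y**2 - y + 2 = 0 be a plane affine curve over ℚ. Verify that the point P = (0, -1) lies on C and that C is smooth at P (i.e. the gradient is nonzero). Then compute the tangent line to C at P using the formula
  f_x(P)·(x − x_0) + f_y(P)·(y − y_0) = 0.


Tangent line at P: 2*x + 7*y + 7 = 0.

Step 1: f(0, -1) = 0, so P lies on C.
Step 2: partial derivatives
  f_x(x, y) = 2*x*y - 4*x + 2*y**2, f_y(x, y) = x**2 + 4*x*y + 6*y**2 - 2*y - 1.
  f_x(P) = 2, f_y(P) = 7 (gradient nonzero, so P is smooth).
Step 3: tangent line at P: 2·(x − 0) + 7·(y − -1) = 0.
Expanding: 2*x + 7*y + 7 = 0.


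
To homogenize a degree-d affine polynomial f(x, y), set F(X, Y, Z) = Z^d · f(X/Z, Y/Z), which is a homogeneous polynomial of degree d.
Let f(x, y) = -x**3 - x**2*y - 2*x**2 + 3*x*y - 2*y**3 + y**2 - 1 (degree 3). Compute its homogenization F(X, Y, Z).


F(X, Y, Z) = -X**3 - X**2*Y - 2*X**2*Z + 3*X*Y*Z - 2*Y**3 + Y**2*Z - Z**3

deg(f) = 3.
Substitute x = X/Z, y = Y/Z into f, then multiply by Z^3.
  monomial -1·x^3·y^0 ↦ -1·X^3·Y^0·Z^0.
  monomial -1·x^2·y^1 ↦ -1·X^2·Y^1·Z^0.
  monomial -2·x^2·y^0 ↦ -2·X^2·Y^0·Z^1.
  monomial 3·x^1·y^1 ↦ 3·X^1·Y^1·Z^1.
  monomial -2·x^0·y^3 ↦ -2·X^0·Y^3·Z^0.
  monomial 1·x^0·y^2 ↦ 1·X^0·Y^2·Z^1.
  monomial -1·x^0·y^0 ↦ -1·X^0·Y^0·Z^3.
Collecting: F(X, Y, Z) = -X**3 - X**2*Y - 2*X**2*Z + 3*X*Y*Z - 2*Y**3 + Y**2*Z - Z**3.


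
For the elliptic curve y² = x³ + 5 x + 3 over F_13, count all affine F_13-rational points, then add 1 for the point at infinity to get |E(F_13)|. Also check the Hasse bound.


Affine points = {(0, 4), (0, 9), (1, 3), (1, 10), (4, 3), (4, 10), (5, 6), (5, 7), (7, 2), (7, 11), (8, 3), (8, 10), (9, 6), (9, 7), (10, 0), (12, 6), (12, 7)}; affine count = 17; |E(F_13)| = 18.

Discriminant check: Δ ∝ 4a³ + 27b² = 4·5³ + 27·3² = 4·125 + 27·9 ≡ 2 (mod 13). Nonzero ⇒ E is nonsingular.
For each x ∈ F_13, compute rhs = x³ + 5·x + 3 mod 13, then count y ∈ F_13 with y² ≡ rhs.
  x = 0: rhs = 3, matching y values: 4, 9 (2 points).
  x = 1: rhs = 9, matching y values: 3, 10 (2 points).
  x = 2: rhs = 8, matching y values: none (0 points).
  x = 3: rhs = 6, matching y values: none (0 points).
  x = 4: rhs = 9, matching y values: 3, 10 (2 points).
  x = 5: rhs = 10, matching y values: 6, 7 (2 points).
  x = 6: rhs = 2, matching y values: none (0 points).
  x = 7: rhs = 4, matching y values: 2, 11 (2 points).
  x = 8: rhs = 9, matching y values: 3, 10 (2 points).
  x = 9: rhs = 10, matching y values: 6, 7 (2 points).
  x = 10: rhs = 0, matching y values: 0 (1 points).
  x = 11: rhs = 11, matching y values: none (0 points).
  x = 12: rhs = 10, matching y values: 6, 7 (2 points).
Total affine count: 17.
Full point count |E(F_13)| = 17 + 1 = 18.
Hasse bound: |18 − (13+1)| = |4| = 4 ≤ 2√13 ≈ 7.2111 ✓.


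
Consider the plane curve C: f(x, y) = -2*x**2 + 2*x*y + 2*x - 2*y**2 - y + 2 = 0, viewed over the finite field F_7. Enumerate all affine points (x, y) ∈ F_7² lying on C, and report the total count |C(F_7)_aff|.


Affine F_7-points: {(2, 6), (3, 1), (3, 5), (5, 2), (5, 6), (6, 1)}; count = 6.

For each of the 49 pairs (x, y) ∈ F_7², evaluate f(x, y) mod 7. Record the zeros.
  x = 0: [0↦2, 1↦6, 2↦6, 3↦2, 4↦1, 5↦3, 6↦1]  zeros at y ∈ ∅
  x = 1: [0↦2, 1↦1, 2↦3, 3↦1, 4↦2, 5↦6, 6↦6]  zeros at y ∈ ∅
  x = 2: [0↦5, 1↦6, 2↦3, 3↦3, 4↦6, 5↦5, 6↦0]  zeros at y ∈ {6}
  x = 3: [0↦4, 1↦0, 2↦6, 3↦1, 4↦6, 5↦0, 6↦4]  zeros at y ∈ {1, 5}
  x = 4: [0↦6, 1↦4, 2↦5, 3↦2, 4↦2, 5↦5, 6↦4]  zeros at y ∈ ∅
  x = 5: [0↦4, 1↦4, 2↦0, 3↦6, 4↦1, 5↦6, 6↦0]  zeros at y ∈ {2, 6}
  x = 6: [0↦5, 1↦0, 2↦5, 3↦6, 4↦3, 5↦3, 6↦6]  zeros at y ∈ {1}
Collecting zeros: affine points = {(2, 6), (3, 1), (3, 5), (5, 2), (5, 6), (6, 1)}.
Total count |C(F_7)_aff| = 6.


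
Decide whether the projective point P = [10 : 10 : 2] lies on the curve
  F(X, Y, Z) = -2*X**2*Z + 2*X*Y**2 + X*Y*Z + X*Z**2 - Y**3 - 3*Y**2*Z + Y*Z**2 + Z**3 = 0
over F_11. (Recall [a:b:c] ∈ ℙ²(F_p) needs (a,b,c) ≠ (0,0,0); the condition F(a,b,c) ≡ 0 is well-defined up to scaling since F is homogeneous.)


F(10,10,2) ≡ 2 (mod 11); P is NOT on the curve.

Evaluate F(10, 10, 2) term-by-term (mod 11).
  -2*X**2*Z ↦ -2·100·1·2 = -400
  2*X*Y**2 ↦ 2·10·100·1 = 2000
  X*Y*Z ↦ 1·10·10·2 = 200
  X*Z**2 ↦ 1·10·1·4 = 40
  -Y**3 ↦ -1·1·1000·1 = -1000
  -3*Y**2*Z ↦ -3·1·100·2 = -600
  Y*Z**2 ↦ 1·1·10·4 = 40
  Z**3 ↦ 1·1·1·8 = 8
Sum: F(10, 10, 2) = (-400) + (2000) + (200) + (40) + (-1000) + (-600) + (40) + (8) = 288.
Reducing mod 11: 288 ≡ 2 (mod 11).
Since F(a, b, c) ≡ 2 ≠ 0 (mod 11), P does NOT lie on the curve.


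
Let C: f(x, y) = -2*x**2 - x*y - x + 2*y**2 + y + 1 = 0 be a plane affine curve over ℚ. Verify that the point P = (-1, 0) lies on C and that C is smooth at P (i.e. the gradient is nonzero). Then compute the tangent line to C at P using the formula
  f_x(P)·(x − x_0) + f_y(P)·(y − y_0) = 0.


Tangent line at P: 3*x + 2*y + 3 = 0.

Step 1: f(-1, 0) = 0, so P lies on C.
Step 2: partial derivatives
  f_x(x, y) = -4*x - y - 1, f_y(x, y) = -x + 4*y + 1.
  f_x(P) = 3, f_y(P) = 2 (gradient nonzero, so P is smooth).
Step 3: tangent line at P: 3·(x − -1) + 2·(y − 0) = 0.
Expanding: 3*x + 2*y + 3 = 0.


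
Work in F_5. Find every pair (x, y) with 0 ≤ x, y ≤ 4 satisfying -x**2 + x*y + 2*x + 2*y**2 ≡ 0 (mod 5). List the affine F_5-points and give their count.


Affine F_5-points: {(0, 0), (2, 0), (2, 4), (4, 4)}; count = 4.

For each of the 25 pairs (x, y) ∈ F_5², evaluate f(x, y) mod 5. Record the zeros.
  x = 0: [0↦0, 1↦2, 2↦3, 3↦3, 4↦2]  zeros at y ∈ {0}
  x = 1: [0↦1, 1↦4, 2↦1, 3↦2, 4↦2]  zeros at y ∈ ∅
  x = 2: [0↦0, 1↦4, 2↦2, 3↦4, 4↦0]  zeros at y ∈ {0, 4}
  x = 3: [0↦2, 1↦2, 2↦1, 3↦4, 4↦1]  zeros at y ∈ ∅
  x = 4: [0↦2, 1↦3, 2↦3, 3↦2, 4↦0]  zeros at y ∈ {4}
Collecting zeros: affine points = {(0, 0), (2, 0), (2, 4), (4, 4)}.
Total count |C(F_5)_aff| = 4.


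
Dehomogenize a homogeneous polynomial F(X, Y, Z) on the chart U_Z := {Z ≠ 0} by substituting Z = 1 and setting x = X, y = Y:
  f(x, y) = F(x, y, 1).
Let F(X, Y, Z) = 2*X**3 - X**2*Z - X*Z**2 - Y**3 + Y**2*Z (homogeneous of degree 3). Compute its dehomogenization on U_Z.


f(x, y) = 2*x**3 - x**2 - x - y**3 + y**2

On U_Z we set Z = 1. Each monomial c·X^i·Y^j·Z^k in F becomes c·x^i·y^j·1^k = c·x^i·y^j.
Substituting Z = 1: F(X, Y, 1) = 2*x**3 - x**2 - x - y**3 + y**2.
Note: deg(f) ≤ deg(F) = 3; strict inequality happens when F is divisible by Z (lost terms).


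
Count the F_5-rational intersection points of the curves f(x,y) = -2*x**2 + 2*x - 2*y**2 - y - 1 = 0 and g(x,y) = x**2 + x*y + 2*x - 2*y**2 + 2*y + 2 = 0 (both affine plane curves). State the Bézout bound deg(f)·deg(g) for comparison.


Common zeros: {(2, 0), (2, 2), (4, 2)}; count = 3; Bézout bound = 4.

deg(f) = 2, deg(g) = 2, so Bézout bound = 4.
Scan x ∈ F_5. For each x, list the y ∈ F_5 with f(x, y) ≡ 0 and those with g(x, y) ≡ 0 (mod 5); the common zeros in that column are the intersection.
  x = 0: f ≡ 0 at y ∈ ∅; g ≡ 0 at y ∈ {3}; common: ∅.
  x = 1: f ≡ 0 at y ∈ ∅; g ≡ 0 at y ∈ {0, 4}; common: ∅.
  x = 2: f ≡ 0 at y ∈ {0, 2}; g ≡ 0 at y ∈ {0, 2}; common: {0, 2}.
  x = 3: f ≡ 0 at y ∈ ∅; g ≡ 0 at y ∈ {1, 4}; common: ∅.
  x = 4: f ≡ 0 at y ∈ {0, 2}; g ≡ 0 at y ∈ {1, 2}; common: {2}.
Collecting: common zeros = {(2, 0), (2, 2), (4, 2)}, so the count is 3.
Comparison with the Bézout bound: 3 ≤ 4 = deg(f)·deg(g), as expected for curves with no common component (the affine F_5-count falls short of the bound because intersections may lie at infinity, over extension fields, or carry multiplicity).


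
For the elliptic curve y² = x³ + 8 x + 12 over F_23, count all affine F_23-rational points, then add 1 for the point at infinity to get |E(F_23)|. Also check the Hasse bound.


Affine points = {(0, 9), (0, 14), (2, 6), (2, 17), (4, 4), (4, 19), (5, 4), (5, 19), (6, 0), (8, 6), (8, 17), (9, 10), (9, 13), (13, 6), (13, 17), (14, 4), (14, 19), (16, 2), (16, 21), (17, 1), (17, 22), (18, 10), (18, 13), (19, 10), (19, 13), (22, 7), (22, 16)}; affine count = 27; |E(F_23)| = 28.

Discriminant check: Δ ∝ 4a³ + 27b² = 4·8³ + 27·12² = 4·512 + 27·144 ≡ 2 (mod 23). Nonzero ⇒ E is nonsingular.
For each x ∈ F_23, compute rhs = x³ + 8·x + 12 mod 23, then count y ∈ F_23 with y² ≡ rhs.
  x = 0: rhs = 12, matching y values: 9, 14 (2 points).
  x = 1: rhs = 21, matching y values: none (0 points).
  x = 2: rhs = 13, matching y values: 6, 17 (2 points).
  x = 3: rhs = 17, matching y values: none (0 points).
  x = 4: rhs = 16, matching y values: 4, 19 (2 points).
  x = 5: rhs = 16, matching y values: 4, 19 (2 points).
  x = 6: rhs = 0, matching y values: 0 (1 points).
  x = 7: rhs = 20, matching y values: none (0 points).
  x = 8: rhs = 13, matching y values: 6, 17 (2 points).
  x = 9: rhs = 8, matching y values: 10, 13 (2 points).
  x = 10: rhs = 11, matching y values: none (0 points).
  x = 11: rhs = 5, matching y values: none (0 points).
  x = 12: rhs = 19, matching y values: none (0 points).
  x = 13: rhs = 13, matching y values: 6, 17 (2 points).
  x = 14: rhs = 16, matching y values: 4, 19 (2 points).
  x = 15: rhs = 11, matching y values: none (0 points).
  x = 16: rhs = 4, matching y values: 2, 21 (2 points).
  x = 17: rhs = 1, matching y values: 1, 22 (2 points).
  x = 18: rhs = 8, matching y values: 10, 13 (2 points).
  x = 19: rhs = 8, matching y values: 10, 13 (2 points).
  x = 20: rhs = 7, matching y values: none (0 points).
  x = 21: rhs = 11, matching y values: none (0 points).
  x = 22: rhs = 3, matching y values: 7, 16 (2 points).
Total affine count: 27.
Full point count |E(F_23)| = 27 + 1 = 28.
Hasse bound: |28 − (23+1)| = |4| = 4 ≤ 2√23 ≈ 9.5917 ✓.


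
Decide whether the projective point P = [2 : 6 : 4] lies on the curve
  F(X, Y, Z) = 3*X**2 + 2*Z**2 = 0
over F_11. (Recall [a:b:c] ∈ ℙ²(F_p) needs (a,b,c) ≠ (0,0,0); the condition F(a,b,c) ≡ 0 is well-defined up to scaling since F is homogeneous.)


F(2,6,4) ≡ 0 (mod 11); P is on the curve.

Evaluate F(2, 6, 4) term-by-term (mod 11).
  3*X**2 ↦ 3·4·1·1 = 12
  2*Z**2 ↦ 2·1·1·16 = 32
Sum: F(2, 6, 4) = (12) + (32) = 44.
Reducing mod 11: 44 ≡ 0 (mod 11).
Since F(a, b, c) ≡ 0 (mod 11), P lies on the curve.


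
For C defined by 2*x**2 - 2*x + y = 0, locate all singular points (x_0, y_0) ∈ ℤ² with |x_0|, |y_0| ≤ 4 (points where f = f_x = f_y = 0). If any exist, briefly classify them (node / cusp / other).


No singular points in the scanned grid; C is smooth there.

Compute partial derivatives:
  f_x = 4*x - 2.
  f_y = 1.
f_y = 1 is a nonzero constant, so f_y never vanishes: no point (x, y) can satisfy f = f_x = f_y = 0. In particular no (x, y) ∈ {−4, ..., 4}² is singular; the curve is smooth.


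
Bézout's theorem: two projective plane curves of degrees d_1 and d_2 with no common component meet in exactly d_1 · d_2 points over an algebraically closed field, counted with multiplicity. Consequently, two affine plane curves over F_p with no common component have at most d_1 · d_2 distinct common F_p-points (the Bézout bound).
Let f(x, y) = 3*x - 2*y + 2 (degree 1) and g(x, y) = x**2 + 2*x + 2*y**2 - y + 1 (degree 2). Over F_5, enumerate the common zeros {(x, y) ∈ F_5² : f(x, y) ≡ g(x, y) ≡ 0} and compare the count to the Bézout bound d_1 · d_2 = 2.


Common zeros: ∅; count = 0; Bézout bound = 2.

deg(f) = 1, deg(g) = 2, so Bézout bound = 2.
Scan x ∈ F_5. For each x, list the y ∈ F_5 with f(x, y) ≡ 0 and those with g(x, y) ≡ 0 (mod 5); the common zeros in that column are the intersection.
  x = 0: f ≡ 0 at y ∈ {1}; g ≡ 0 at y ∈ ∅; common: ∅.
  x = 1: f ≡ 0 at y ∈ {0}; g ≡ 0 at y ∈ {1, 2}; common: ∅.
  x = 2: f ≡ 0 at y ∈ {4}; g ≡ 0 at y ∈ {1, 2}; common: ∅.
  x = 3: f ≡ 0 at y ∈ {3}; g ≡ 0 at y ∈ ∅; common: ∅.
  x = 4: f ≡ 0 at y ∈ {2}; g ≡ 0 at y ∈ {0, 3}; common: ∅.
Collecting: common zeros = ∅, so the count is 0.
Comparison with the Bézout bound: 0 ≤ 2 = deg(f)·deg(g), as expected for curves with no common component (the affine F_5-count falls short of the bound because intersections may lie at infinity, over extension fields, or carry multiplicity).


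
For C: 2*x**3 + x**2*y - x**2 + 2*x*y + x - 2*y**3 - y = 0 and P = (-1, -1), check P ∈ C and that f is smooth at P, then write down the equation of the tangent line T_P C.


Tangent line at P: 9*x - 8*y + 1 = 0.

Step 1: f(-1, -1) = 0, so P lies on C.
Step 2: partial derivatives
  f_x(x, y) = 6*x**2 + 2*x*y - 2*x + 2*y + 1, f_y(x, y) = x**2 + 2*x - 6*y**2 - 1.
  f_x(P) = 9, f_y(P) = -8 (gradient nonzero, so P is smooth).
Step 3: tangent line at P: 9·(x − -1) + -8·(y − -1) = 0.
Expanding: 9*x - 8*y + 1 = 0.


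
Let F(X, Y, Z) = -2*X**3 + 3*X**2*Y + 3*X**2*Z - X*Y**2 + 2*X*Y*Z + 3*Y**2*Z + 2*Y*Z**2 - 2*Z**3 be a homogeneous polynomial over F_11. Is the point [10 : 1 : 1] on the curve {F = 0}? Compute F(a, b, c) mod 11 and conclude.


F(10,1,1) ≡ 10 (mod 11); P is NOT on the curve.

Evaluate F(10, 1, 1) term-by-term (mod 11).
  -2*X**3 ↦ -2·1000·1·1 = -2000
  3*X**2*Y ↦ 3·100·1·1 = 300
  3*X**2*Z ↦ 3·100·1·1 = 300
  -X*Y**2 ↦ -1·10·1·1 = -10
  2*X*Y*Z ↦ 2·10·1·1 = 20
  3*Y**2*Z ↦ 3·1·1·1 = 3
  2*Y*Z**2 ↦ 2·1·1·1 = 2
  -2*Z**3 ↦ -2·1·1·1 = -2
Sum: F(10, 1, 1) = (-2000) + (300) + (300) + (-10) + (20) + (3) + (2) + (-2) = -1387.
Reducing mod 11: -1387 ≡ 10 (mod 11).
Since F(a, b, c) ≡ 10 ≠ 0 (mod 11), P does NOT lie on the curve.


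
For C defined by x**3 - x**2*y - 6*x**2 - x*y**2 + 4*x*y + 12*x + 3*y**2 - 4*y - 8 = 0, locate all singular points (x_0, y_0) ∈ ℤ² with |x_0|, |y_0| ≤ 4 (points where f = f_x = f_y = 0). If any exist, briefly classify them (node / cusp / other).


Singular points: {(2, 0)}; classification: cusp.

Compute partial derivatives:
  f_x = 3*x**2 - 2*x*y - 12*x - y**2 + 4*y + 12.
  f_y = -x**2 - 2*x*y + 4*x + 6*y - 4.
Scan x_0 ∈ {−4, ..., 4}. For each x_0, f_y(x_0, y) is a polynomial in y; find its integer roots y ∈ {−4, ..., 4}, then test f_x and f at those candidates.
  x = -4: f_y(-4, y) = 14*y - 36; no integer root y with |y| ≤ 4.
  x = -3: f_y(-3, y) = 12*y - 25; no integer root y with |y| ≤ 4.
  x = -2: f_y(-2, y) = 10*y - 16; no integer root y with |y| ≤ 4.
  x = -1: f_y(-1, y) = 8*y - 9; no integer root y with |y| ≤ 4.
  x = 0: f_y(0, y) = 6*y - 4; no integer root y with |y| ≤ 4.
  x = 1: f_y(1, y) = 4*y - 1; no integer root y with |y| ≤ 4.
  x = 2: f_y(2, y) = 2*y; vanishes at y ∈ {0}. (2, 0): f_x = 0, f = 0 — SINGULAR.
  x = 3: f_y(3, y) = -1; no integer root y with |y| ≤ 4.
  x = 4: f_y(4, y) = -2*y - 4; vanishes at y ∈ {-2}. (4, -2): f_x = 16 ≠ 0.
Only singular point on the grid: (2, 0).
Classify: substitute x = 2 + u, y = 0 + v and expand: f = u**3 - u**2*v - u*v**2 + v**2.
No constant or linear terms (consistent with a singular point). Quadratic part: v**2. Cubic part: u**3 - u**2*v - u*v**2.
The quadratic part v**2 is a perfect square, so there is a single (double) tangent line v = 0, i.e. y = 0. Restricting the cubic part to that line (v = 0) leaves u**3 ≠ 0, so f is not divisible by v and the branch is v² ≈ -u**3 to lowest order — this is a cusp.
Classification: cusp.


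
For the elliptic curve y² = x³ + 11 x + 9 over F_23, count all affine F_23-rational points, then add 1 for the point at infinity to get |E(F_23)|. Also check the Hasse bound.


Affine points = {(0, 3), (0, 20), (2, 4), (2, 19), (3, 0), (4, 5), (4, 18), (9, 3), (9, 20), (11, 9), (11, 14), (12, 11), (12, 12), (13, 7), (13, 16), (14, 3), (14, 20), (16, 7), (16, 16), (17, 7), (17, 16), (18, 6), (18, 17), (19, 4), (19, 19), (20, 8), (20, 15), (21, 5), (21, 18)}; affine count = 29; |E(F_23)| = 30.

Discriminant check: Δ ∝ 4a³ + 27b² = 4·11³ + 27·9² = 4·1331 + 27·81 ≡ 13 (mod 23). Nonzero ⇒ E is nonsingular.
For each x ∈ F_23, compute rhs = x³ + 11·x + 9 mod 23, then count y ∈ F_23 with y² ≡ rhs.
  x = 0: rhs = 9, matching y values: 3, 20 (2 points).
  x = 1: rhs = 21, matching y values: none (0 points).
  x = 2: rhs = 16, matching y values: 4, 19 (2 points).
  x = 3: rhs = 0, matching y values: 0 (1 points).
  x = 4: rhs = 2, matching y values: 5, 18 (2 points).
  x = 5: rhs = 5, matching y values: none (0 points).
  x = 6: rhs = 15, matching y values: none (0 points).
  x = 7: rhs = 15, matching y values: none (0 points).
  x = 8: rhs = 11, matching y values: none (0 points).
  x = 9: rhs = 9, matching y values: 3, 20 (2 points).
  x = 10: rhs = 15, matching y values: none (0 points).
  x = 11: rhs = 12, matching y values: 9, 14 (2 points).
  x = 12: rhs = 6, matching y values: 11, 12 (2 points).
  x = 13: rhs = 3, matching y values: 7, 16 (2 points).
  x = 14: rhs = 9, matching y values: 3, 20 (2 points).
  x = 15: rhs = 7, matching y values: none (0 points).
  x = 16: rhs = 3, matching y values: 7, 16 (2 points).
  x = 17: rhs = 3, matching y values: 7, 16 (2 points).
  x = 18: rhs = 13, matching y values: 6, 17 (2 points).
  x = 19: rhs = 16, matching y values: 4, 19 (2 points).
  x = 20: rhs = 18, matching y values: 8, 15 (2 points).
  x = 21: rhs = 2, matching y values: 5, 18 (2 points).
  x = 22: rhs = 20, matching y values: none (0 points).
Total affine count: 29.
Full point count |E(F_23)| = 29 + 1 = 30.
Hasse bound: |30 − (23+1)| = |6| = 6 ≤ 2√23 ≈ 9.5917 ✓.


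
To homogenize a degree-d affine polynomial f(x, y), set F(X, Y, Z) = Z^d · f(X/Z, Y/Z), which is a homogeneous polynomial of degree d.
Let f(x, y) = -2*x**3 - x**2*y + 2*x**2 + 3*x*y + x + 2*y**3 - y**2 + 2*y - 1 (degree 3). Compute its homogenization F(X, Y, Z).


F(X, Y, Z) = -2*X**3 - X**2*Y + 2*X**2*Z + 3*X*Y*Z + X*Z**2 + 2*Y**3 - Y**2*Z + 2*Y*Z**2 - Z**3

deg(f) = 3.
Substitute x = X/Z, y = Y/Z into f, then multiply by Z^3.
  monomial -2·x^3·y^0 ↦ -2·X^3·Y^0·Z^0.
  monomial -1·x^2·y^1 ↦ -1·X^2·Y^1·Z^0.
  monomial 2·x^2·y^0 ↦ 2·X^2·Y^0·Z^1.
  monomial 3·x^1·y^1 ↦ 3·X^1·Y^1·Z^1.
  monomial 1·x^1·y^0 ↦ 1·X^1·Y^0·Z^2.
  monomial 2·x^0·y^3 ↦ 2·X^0·Y^3·Z^0.
  monomial -1·x^0·y^2 ↦ -1·X^0·Y^2·Z^1.
  monomial 2·x^0·y^1 ↦ 2·X^0·Y^1·Z^2.
  monomial -1·x^0·y^0 ↦ -1·X^0·Y^0·Z^3.
Collecting: F(X, Y, Z) = -2*X**3 - X**2*Y + 2*X**2*Z + 3*X*Y*Z + X*Z**2 + 2*Y**3 - Y**2*Z + 2*Y*Z**2 - Z**3.


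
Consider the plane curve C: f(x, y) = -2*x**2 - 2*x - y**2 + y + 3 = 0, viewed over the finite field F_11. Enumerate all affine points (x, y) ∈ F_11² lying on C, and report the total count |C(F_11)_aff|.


Affine F_11-points: {(2, 2), (2, 10), (3, 4), (3, 8), (5, 5), (5, 7), (7, 4), (7, 8), (8, 2), (8, 10)}; count = 10.

For each of the 121 pairs (x, y) ∈ F_11², evaluate f(x, y) mod 11. Record the zeros.
  x = 0: [0↦3, 1↦3, 2↦1, 3↦8, 4↦2, 5↦5, 6↦6, 7↦5, 8↦2, 9↦8, 10↦1]  zeros at y ∈ ∅
  x = 1: [0↦10, 1↦10, 2↦8, 3↦4, 4↦9, 5↦1, 6↦2, 7↦1, 8↦9, 9↦4, 10↦8]  zeros at y ∈ ∅
  x = 2: [0↦2, 1↦2, 2↦0, 3↦7, 4↦1, 5↦4, 6↦5, 7↦4, 8↦1, 9↦7, 10↦0]  zeros at y ∈ {2, 10}
  x = 3: [0↦1, 1↦1, 2↦10, 3↦6, 4↦0, 5↦3, 6↦4, 7↦3, 8↦0, 9↦6, 10↦10]  zeros at y ∈ {4, 8}
  x = 4: [0↦7, 1↦7, 2↦5, 3↦1, 4↦6, 5↦9, 6↦10, 7↦9, 8↦6, 9↦1, 10↦5]  zeros at y ∈ ∅
  x = 5: [0↦9, 1↦9, 2↦7, 3↦3, 4↦8, 5↦0, 6↦1, 7↦0, 8↦8, 9↦3, 10↦7]  zeros at y ∈ {5, 7}
  x = 6: [0↦7, 1↦7, 2↦5, 3↦1, 4↦6, 5↦9, 6↦10, 7↦9, 8↦6, 9↦1, 10↦5]  zeros at y ∈ ∅
  x = 7: [0↦1, 1↦1, 2↦10, 3↦6, 4↦0, 5↦3, 6↦4, 7↦3, 8↦0, 9↦6, 10↦10]  zeros at y ∈ {4, 8}
  x = 8: [0↦2, 1↦2, 2↦0, 3↦7, 4↦1, 5↦4, 6↦5, 7↦4, 8↦1, 9↦7, 10↦0]  zeros at y ∈ {2, 10}
  x = 9: [0↦10, 1↦10, 2↦8, 3↦4, 4↦9, 5↦1, 6↦2, 7↦1, 8↦9, 9↦4, 10↦8]  zeros at y ∈ ∅
  x = 10: [0↦3, 1↦3, 2↦1, 3↦8, 4↦2, 5↦5, 6↦6, 7↦5, 8↦2, 9↦8, 10↦1]  zeros at y ∈ ∅
Collecting zeros: affine points = {(2, 2), (2, 10), (3, 4), (3, 8), (5, 5), (5, 7), (7, 4), (7, 8), (8, 2), (8, 10)}.
Total count |C(F_11)_aff| = 10.


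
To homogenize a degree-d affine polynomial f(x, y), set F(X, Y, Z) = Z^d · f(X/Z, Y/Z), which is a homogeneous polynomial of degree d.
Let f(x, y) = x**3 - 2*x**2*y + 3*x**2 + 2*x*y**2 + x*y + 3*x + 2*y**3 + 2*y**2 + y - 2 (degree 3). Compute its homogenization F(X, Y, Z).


F(X, Y, Z) = X**3 - 2*X**2*Y + 3*X**2*Z + 2*X*Y**2 + X*Y*Z + 3*X*Z**2 + 2*Y**3 + 2*Y**2*Z + Y*Z**2 - 2*Z**3

deg(f) = 3.
Substitute x = X/Z, y = Y/Z into f, then multiply by Z^3.
  monomial 1·x^3·y^0 ↦ 1·X^3·Y^0·Z^0.
  monomial -2·x^2·y^1 ↦ -2·X^2·Y^1·Z^0.
  monomial 3·x^2·y^0 ↦ 3·X^2·Y^0·Z^1.
  monomial 2·x^1·y^2 ↦ 2·X^1·Y^2·Z^0.
  monomial 1·x^1·y^1 ↦ 1·X^1·Y^1·Z^1.
  monomial 3·x^1·y^0 ↦ 3·X^1·Y^0·Z^2.
  monomial 2·x^0·y^3 ↦ 2·X^0·Y^3·Z^0.
  monomial 2·x^0·y^2 ↦ 2·X^0·Y^2·Z^1.
  monomial 1·x^0·y^1 ↦ 1·X^0·Y^1·Z^2.
  monomial -2·x^0·y^0 ↦ -2·X^0·Y^0·Z^3.
Collecting: F(X, Y, Z) = X**3 - 2*X**2*Y + 3*X**2*Z + 2*X*Y**2 + X*Y*Z + 3*X*Z**2 + 2*Y**3 + 2*Y**2*Z + Y*Z**2 - 2*Z**3.


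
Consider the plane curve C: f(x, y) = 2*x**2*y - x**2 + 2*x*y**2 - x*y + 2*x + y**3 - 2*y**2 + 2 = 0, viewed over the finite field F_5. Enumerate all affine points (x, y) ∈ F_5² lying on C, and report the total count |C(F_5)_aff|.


Affine F_5-points: {(1, 1), (2, 2), (2, 3)}; count = 3.

For each of the 25 pairs (x, y) ∈ F_5², evaluate f(x, y) mod 5. Record the zeros.
  x = 0: [0↦2, 1↦1, 2↦2, 3↦1, 4↦4]  zeros at y ∈ ∅
  x = 1: [0↦3, 1↦0, 2↦3, 3↦3, 4↦1]  zeros at y ∈ {1}
  x = 2: [0↦2, 1↦1, 2↦0, 3↦0, 4↦2]  zeros at y ∈ {2, 3}
  x = 3: [0↦4, 1↦4, 2↦3, 3↦2, 4↦2]  zeros at y ∈ ∅
  x = 4: [0↦4, 1↦4, 2↦2, 3↦4, 4↦1]  zeros at y ∈ ∅
Collecting zeros: affine points = {(1, 1), (2, 2), (2, 3)}.
Total count |C(F_5)_aff| = 3.


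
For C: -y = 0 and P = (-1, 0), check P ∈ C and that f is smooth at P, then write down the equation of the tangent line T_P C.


Tangent line at P: -y = 0.

Step 1: f(-1, 0) = 0, so P lies on C.
Step 2: partial derivatives
  f_x(x, y) = 0, f_y(x, y) = -1.
  f_x(P) = 0, f_y(P) = -1 (gradient nonzero, so P is smooth).
Step 3: tangent line at P: 0·(x − -1) + -1·(y − 0) = 0.
Expanding: -y = 0.


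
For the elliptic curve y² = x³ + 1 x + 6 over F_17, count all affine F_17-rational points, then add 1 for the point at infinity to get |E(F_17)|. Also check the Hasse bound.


Affine points = {(1, 5), (1, 12), (2, 4), (2, 13), (3, 6), (3, 11), (5, 0), (7, 4), (7, 13), (8, 4), (8, 13), (9, 8), (9, 9), (10, 8), (10, 9), (15, 8), (15, 9), (16, 2), (16, 15)}; affine count = 19; |E(F_17)| = 20.

Discriminant check: Δ ∝ 4a³ + 27b² = 4·1³ + 27·6² = 4·1 + 27·36 ≡ 7 (mod 17). Nonzero ⇒ E is nonsingular.
For each x ∈ F_17, compute rhs = x³ + 1·x + 6 mod 17, then count y ∈ F_17 with y² ≡ rhs.
  x = 0: rhs = 6, matching y values: none (0 points).
  x = 1: rhs = 8, matching y values: 5, 12 (2 points).
  x = 2: rhs = 16, matching y values: 4, 13 (2 points).
  x = 3: rhs = 2, matching y values: 6, 11 (2 points).
  x = 4: rhs = 6, matching y values: none (0 points).
  x = 5: rhs = 0, matching y values: 0 (1 points).
  x = 6: rhs = 7, matching y values: none (0 points).
  x = 7: rhs = 16, matching y values: 4, 13 (2 points).
  x = 8: rhs = 16, matching y values: 4, 13 (2 points).
  x = 9: rhs = 13, matching y values: 8, 9 (2 points).
  x = 10: rhs = 13, matching y values: 8, 9 (2 points).
  x = 11: rhs = 5, matching y values: none (0 points).
  x = 12: rhs = 12, matching y values: none (0 points).
  x = 13: rhs = 6, matching y values: none (0 points).
  x = 14: rhs = 10, matching y values: none (0 points).
  x = 15: rhs = 13, matching y values: 8, 9 (2 points).
  x = 16: rhs = 4, matching y values: 2, 15 (2 points).
Total affine count: 19.
Full point count |E(F_17)| = 19 + 1 = 20.
Hasse bound: |20 − (17+1)| = |2| = 2 ≤ 2√17 ≈ 8.2462 ✓.
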